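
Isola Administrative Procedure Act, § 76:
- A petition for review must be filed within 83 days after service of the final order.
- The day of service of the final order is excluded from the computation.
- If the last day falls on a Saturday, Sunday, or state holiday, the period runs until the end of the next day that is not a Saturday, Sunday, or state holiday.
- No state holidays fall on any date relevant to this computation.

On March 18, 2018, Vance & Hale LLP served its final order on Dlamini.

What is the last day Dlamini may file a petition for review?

June 11, 2018

83 days after March 18, 2018 is June 9, 2018.
June 9, 2018 is Saturday; June 10, 2018 is Sunday. The next qualifying day is June 11, 2018.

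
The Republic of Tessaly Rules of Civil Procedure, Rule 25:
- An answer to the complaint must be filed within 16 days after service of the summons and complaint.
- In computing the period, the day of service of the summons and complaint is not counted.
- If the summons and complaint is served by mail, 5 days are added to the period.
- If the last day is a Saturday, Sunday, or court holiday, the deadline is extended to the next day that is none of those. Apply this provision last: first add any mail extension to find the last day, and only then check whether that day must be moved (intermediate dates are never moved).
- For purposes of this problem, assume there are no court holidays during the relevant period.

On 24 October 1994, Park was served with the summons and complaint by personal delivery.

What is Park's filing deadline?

November 9, 1994

16 days after 24 October 1994 is November 9, 1994.
Service was not by mail, so no mail extension applies.
November 9, 1994 is a Wednesday and not a court holiday, so no extension applies.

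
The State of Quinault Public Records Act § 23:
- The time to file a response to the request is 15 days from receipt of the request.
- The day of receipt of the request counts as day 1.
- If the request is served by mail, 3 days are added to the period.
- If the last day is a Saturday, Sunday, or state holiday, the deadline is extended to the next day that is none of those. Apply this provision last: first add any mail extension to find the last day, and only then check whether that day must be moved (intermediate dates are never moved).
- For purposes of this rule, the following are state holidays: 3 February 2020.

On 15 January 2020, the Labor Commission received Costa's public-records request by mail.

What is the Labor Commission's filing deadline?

Counting 15 January 2020 as day 1, day 15 is January 29, 2020.
Service was by mail, adding 3 days: January 29, 2020 + 3 days = February 1, 2020.
February 1, 2020 is Saturday; February 2, 2020 is Sunday; February 3, 2020 is a listed holiday. The next qualifying day is February 4, 2020.

February 4, 2020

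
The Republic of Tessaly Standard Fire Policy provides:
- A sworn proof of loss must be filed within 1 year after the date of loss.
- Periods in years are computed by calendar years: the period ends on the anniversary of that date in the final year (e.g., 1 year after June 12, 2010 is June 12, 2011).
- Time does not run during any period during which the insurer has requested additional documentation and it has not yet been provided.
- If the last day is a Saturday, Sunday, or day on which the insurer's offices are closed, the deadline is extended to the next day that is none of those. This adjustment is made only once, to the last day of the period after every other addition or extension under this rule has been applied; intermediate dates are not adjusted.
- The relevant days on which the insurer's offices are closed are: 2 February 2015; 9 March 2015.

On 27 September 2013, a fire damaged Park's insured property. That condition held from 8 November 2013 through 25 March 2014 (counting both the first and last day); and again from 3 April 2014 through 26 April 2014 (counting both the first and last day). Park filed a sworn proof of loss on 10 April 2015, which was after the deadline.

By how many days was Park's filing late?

31 days

1 year after 27 September 2013 is September 27, 2014.
From November 8, 2013 through March 25, 2014 inclusive is 138 days; tolling adds 138 days: September 27, 2014 + 138 days = February 12, 2015.
From April 3, 2014 through April 26, 2014 inclusive is 24 days; tolling adds 24 days: February 12, 2015 + 24 days = March 8, 2015.
March 8, 2015 is Sunday; March 9, 2015 is a listed holiday. The next qualifying day is March 10, 2015.
The deadline is March 10, 2015; from March 10, 2015 to April 10, 2015 is 31 days.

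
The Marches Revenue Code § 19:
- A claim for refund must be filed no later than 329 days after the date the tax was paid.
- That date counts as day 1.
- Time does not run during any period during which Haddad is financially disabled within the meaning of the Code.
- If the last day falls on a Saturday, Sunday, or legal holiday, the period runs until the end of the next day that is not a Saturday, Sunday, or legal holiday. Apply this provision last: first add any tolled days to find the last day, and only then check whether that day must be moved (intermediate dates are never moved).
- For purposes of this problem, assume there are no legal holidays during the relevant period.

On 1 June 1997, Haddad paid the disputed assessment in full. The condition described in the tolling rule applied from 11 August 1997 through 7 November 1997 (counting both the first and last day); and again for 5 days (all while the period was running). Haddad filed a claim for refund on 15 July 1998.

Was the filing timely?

Yes

Counting 1 June 1997 as day 1, day 329 is April 25, 1998.
From August 11, 1997 through November 7, 1997 inclusive is 89 days; tolling adds 89 days: April 25, 1998 + 89 days = July 23, 1998.
Tolling adds 5 days: July 23, 1998 + 5 days = July 28, 1998.
July 28, 1998 is a Tuesday and not a legal holiday, so no extension applies.
The deadline is July 28, 1998; the filing on July 15, 1998 is on or before that date.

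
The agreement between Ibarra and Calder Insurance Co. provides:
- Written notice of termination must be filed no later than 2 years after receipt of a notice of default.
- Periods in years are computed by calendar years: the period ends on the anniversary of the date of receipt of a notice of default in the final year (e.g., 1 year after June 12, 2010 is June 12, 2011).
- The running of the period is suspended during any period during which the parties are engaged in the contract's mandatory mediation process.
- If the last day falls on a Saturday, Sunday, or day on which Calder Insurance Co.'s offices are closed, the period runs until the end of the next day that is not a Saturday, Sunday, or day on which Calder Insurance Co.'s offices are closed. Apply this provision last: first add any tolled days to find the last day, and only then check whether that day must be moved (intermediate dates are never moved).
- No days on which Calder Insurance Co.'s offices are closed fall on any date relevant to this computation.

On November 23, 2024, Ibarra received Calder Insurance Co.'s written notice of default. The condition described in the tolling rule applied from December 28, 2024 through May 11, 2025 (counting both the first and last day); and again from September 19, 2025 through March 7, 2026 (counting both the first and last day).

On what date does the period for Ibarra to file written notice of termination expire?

September 24, 2027

2 years after November 23, 2024 is November 23, 2026.
From December 28, 2024 through May 11, 2025 inclusive is 135 days; tolling adds 135 days: November 23, 2026 + 135 days = April 7, 2027.
From September 19, 2025 through March 7, 2026 inclusive is 170 days; tolling adds 170 days: April 7, 2027 + 170 days = September 24, 2027.
September 24, 2027 is a Friday and not a day on which Calder Insurance Co.'s offices are closed, so no extension applies.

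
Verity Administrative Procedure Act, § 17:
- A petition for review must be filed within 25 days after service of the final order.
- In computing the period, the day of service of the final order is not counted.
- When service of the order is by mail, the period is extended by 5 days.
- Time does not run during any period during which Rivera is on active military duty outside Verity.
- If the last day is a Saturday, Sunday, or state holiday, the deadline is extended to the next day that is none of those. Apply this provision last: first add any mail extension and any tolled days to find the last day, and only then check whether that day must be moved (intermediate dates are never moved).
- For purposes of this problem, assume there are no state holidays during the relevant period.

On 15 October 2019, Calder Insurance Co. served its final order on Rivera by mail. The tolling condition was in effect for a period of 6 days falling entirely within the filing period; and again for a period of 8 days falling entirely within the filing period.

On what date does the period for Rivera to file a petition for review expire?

25 days after 15 October 2019 is November 9, 2019.
Service was by mail, adding 5 days: November 9, 2019 + 5 days = November 14, 2019.
Tolling adds 6 days: November 14, 2019 + 6 days = November 20, 2019.
Tolling adds 8 days: November 20, 2019 + 8 days = November 28, 2019.
November 28, 2019 is a Thursday and not a state holiday, so no extension applies.

November 28, 2019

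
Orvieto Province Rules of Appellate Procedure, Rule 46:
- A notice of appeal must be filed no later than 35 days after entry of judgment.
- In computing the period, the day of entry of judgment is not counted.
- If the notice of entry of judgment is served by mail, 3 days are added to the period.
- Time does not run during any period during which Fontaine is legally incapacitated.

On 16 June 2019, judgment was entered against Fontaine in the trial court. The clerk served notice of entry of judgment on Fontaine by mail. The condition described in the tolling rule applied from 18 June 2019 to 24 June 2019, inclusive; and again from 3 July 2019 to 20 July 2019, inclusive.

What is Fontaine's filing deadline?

35 days after 16 June 2019 is July 21, 2019.
Service was by mail, adding 3 days: July 21, 2019 + 3 days = July 24, 2019.
From June 18, 2019 through June 24, 2019 inclusive is 7 days; tolling adds 7 days: July 24, 2019 + 7 days = July 31, 2019.
From July 3, 2019 through July 20, 2019 inclusive is 18 days; tolling adds 18 days: July 31, 2019 + 18 days = August 18, 2019.

August 18, 2019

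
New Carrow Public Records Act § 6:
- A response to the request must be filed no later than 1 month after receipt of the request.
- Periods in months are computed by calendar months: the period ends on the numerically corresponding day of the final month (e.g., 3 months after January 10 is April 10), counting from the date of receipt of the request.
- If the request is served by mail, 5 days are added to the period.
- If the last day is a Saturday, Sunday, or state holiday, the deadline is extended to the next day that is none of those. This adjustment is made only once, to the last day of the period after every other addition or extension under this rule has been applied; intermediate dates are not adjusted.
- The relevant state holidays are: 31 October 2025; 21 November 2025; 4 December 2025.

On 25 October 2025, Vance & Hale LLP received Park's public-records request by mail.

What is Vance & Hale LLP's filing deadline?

1 month after 25 October 2025 is November 25, 2025.
Service was by mail, adding 5 days: November 25, 2025 + 5 days = November 30, 2025.
November 30, 2025 is Sunday. The next qualifying day is December 1, 2025.

December 1, 2025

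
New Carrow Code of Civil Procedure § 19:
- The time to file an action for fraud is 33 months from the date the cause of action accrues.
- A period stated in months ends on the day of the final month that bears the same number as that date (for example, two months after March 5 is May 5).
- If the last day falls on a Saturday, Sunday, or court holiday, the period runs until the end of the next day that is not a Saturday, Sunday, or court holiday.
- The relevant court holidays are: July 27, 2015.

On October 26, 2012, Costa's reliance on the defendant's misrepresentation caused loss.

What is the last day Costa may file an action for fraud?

33 months after October 26, 2012 is July 26, 2015.
July 26, 2015 is Sunday; July 27, 2015 is a listed holiday. The next qualifying day is July 28, 2015.

July 28, 2015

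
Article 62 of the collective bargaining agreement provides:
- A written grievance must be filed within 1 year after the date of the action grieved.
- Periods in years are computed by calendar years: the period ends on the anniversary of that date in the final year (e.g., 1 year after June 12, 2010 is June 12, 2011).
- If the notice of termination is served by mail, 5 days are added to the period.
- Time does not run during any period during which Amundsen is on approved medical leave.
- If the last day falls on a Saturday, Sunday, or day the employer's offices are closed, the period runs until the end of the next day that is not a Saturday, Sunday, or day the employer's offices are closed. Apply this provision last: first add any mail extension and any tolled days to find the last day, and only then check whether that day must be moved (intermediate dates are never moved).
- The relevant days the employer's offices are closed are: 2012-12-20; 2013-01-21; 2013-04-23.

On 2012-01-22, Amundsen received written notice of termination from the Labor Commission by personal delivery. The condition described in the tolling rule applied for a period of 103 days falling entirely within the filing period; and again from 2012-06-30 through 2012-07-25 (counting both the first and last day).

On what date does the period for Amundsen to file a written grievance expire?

1 year after 2012-01-22 is January 22, 2013.
Service was not by mail, so no mail extension applies.
Tolling adds 103 days: January 22, 2013 + 103 days = May 5, 2013.
From June 30, 2012 through July 25, 2012 inclusive is 26 days; tolling adds 26 days: May 5, 2013 + 26 days = May 31, 2013.
May 31, 2013 is a Friday and not a day the employer's offices are closed, so no extension applies.

May 31, 2013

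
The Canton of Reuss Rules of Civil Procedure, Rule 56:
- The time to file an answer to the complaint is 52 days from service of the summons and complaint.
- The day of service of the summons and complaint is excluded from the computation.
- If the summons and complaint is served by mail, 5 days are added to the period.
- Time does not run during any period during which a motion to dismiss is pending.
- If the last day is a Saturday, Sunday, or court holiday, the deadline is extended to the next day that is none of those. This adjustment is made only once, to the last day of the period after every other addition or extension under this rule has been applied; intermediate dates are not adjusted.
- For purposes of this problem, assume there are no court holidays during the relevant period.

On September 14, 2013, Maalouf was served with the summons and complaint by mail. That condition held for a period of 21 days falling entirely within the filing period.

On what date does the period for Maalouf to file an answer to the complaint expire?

December 2, 2013

52 days after September 14, 2013 is November 5, 2013.
Service was by mail, adding 5 days: November 5, 2013 + 5 days = November 10, 2013.
Tolling adds 21 days: November 10, 2013 + 21 days = December 1, 2013.
December 1, 2013 is Sunday. The next qualifying day is December 2, 2013.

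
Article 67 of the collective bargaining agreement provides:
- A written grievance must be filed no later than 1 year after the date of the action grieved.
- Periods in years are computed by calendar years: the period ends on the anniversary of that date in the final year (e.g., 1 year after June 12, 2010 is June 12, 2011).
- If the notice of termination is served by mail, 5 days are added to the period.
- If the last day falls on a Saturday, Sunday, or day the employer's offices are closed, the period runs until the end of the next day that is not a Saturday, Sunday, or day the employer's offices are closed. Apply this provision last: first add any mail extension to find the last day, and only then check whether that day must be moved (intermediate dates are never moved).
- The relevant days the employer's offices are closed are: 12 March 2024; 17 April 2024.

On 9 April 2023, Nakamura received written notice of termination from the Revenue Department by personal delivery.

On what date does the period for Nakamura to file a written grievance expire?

1 year after 9 April 2023 is April 9, 2024.
Service was not by mail, so no mail extension applies.
April 9, 2024 is a Tuesday and not a day the employer's offices are closed, so no extension applies.

April 9, 2024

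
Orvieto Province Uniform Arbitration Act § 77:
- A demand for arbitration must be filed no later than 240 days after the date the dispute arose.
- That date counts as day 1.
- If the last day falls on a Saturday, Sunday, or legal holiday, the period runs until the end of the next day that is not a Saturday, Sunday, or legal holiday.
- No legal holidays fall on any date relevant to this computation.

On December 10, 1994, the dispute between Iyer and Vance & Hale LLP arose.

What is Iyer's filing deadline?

August 7, 1995

Counting December 10, 1994 as day 1, day 240 is August 6, 1995.
August 6, 1995 is Sunday. The next qualifying day is August 7, 1995.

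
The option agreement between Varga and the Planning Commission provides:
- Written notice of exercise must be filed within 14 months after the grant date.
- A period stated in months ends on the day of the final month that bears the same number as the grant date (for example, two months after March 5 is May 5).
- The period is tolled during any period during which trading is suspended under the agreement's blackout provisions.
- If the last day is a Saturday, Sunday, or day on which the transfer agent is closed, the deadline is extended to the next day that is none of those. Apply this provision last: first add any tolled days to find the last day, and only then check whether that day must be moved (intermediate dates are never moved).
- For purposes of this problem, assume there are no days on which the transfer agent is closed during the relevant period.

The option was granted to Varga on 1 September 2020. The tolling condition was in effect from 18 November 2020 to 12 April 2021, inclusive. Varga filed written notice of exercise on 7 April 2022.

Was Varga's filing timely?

No

14 months after 1 September 2020 is November 1, 2021.
From November 18, 2020 through April 12, 2021 inclusive is 146 days; tolling adds 146 days: November 1, 2021 + 146 days = March 27, 2022.
March 27, 2022 is Sunday. The next qualifying day is March 28, 2022.
The deadline is March 28, 2022; the filing on April 7, 2022 is after that date.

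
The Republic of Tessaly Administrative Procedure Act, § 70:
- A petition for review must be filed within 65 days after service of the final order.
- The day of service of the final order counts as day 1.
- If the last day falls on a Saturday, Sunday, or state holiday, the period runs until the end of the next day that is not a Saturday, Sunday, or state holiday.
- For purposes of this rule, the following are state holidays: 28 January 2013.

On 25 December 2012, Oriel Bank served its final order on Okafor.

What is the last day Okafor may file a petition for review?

February 27, 2013

Counting 25 December 2012 as day 1, day 65 is February 27, 2013.
February 27, 2013 is a Wednesday and not a state holiday, so no extension applies.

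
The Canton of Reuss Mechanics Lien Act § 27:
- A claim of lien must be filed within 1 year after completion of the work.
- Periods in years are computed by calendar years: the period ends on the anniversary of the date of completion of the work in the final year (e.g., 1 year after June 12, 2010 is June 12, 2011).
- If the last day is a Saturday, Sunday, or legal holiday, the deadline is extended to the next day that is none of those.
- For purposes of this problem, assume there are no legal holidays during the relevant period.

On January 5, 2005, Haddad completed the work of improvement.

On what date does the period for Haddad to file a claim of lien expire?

1 year after January 5, 2005 is January 5, 2006.
January 5, 2006 is a Thursday and not a legal holiday, so no extension applies.

January 5, 2006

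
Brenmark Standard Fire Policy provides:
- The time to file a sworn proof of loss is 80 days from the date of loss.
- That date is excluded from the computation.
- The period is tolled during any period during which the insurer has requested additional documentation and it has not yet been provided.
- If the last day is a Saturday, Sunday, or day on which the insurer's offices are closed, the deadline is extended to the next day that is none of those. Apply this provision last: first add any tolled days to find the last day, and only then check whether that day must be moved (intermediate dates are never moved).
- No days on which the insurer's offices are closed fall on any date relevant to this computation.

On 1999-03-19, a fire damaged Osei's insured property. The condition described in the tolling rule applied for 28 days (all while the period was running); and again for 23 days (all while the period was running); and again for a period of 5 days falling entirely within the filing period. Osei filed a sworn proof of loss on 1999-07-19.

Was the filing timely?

80 days after 1999-03-19 is June 7, 1999.
Tolling adds 28 days: June 7, 1999 + 28 days = July 5, 1999.
Tolling adds 23 days: July 5, 1999 + 23 days = July 28, 1999.
Tolling adds 5 days: July 28, 1999 + 5 days = August 2, 1999.
August 2, 1999 is a Monday and not a day on which the insurer's offices are closed, so no extension applies.
The deadline is August 2, 1999; the filing on July 19, 1999 is on or before that date.

Yes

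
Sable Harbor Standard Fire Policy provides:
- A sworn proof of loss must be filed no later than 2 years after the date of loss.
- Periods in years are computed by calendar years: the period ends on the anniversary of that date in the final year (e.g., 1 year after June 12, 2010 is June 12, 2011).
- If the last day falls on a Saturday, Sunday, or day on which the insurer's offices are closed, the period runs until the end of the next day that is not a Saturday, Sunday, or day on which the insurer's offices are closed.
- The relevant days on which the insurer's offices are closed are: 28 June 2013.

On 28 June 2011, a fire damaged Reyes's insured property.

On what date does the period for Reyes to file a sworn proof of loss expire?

2 years after 28 June 2011 is June 28, 2013.
June 28, 2013 is a listed holiday; June 29, 2013 is Saturday; June 30, 2013 is Sunday. The next qualifying day is July 1, 2013.

July 1, 2013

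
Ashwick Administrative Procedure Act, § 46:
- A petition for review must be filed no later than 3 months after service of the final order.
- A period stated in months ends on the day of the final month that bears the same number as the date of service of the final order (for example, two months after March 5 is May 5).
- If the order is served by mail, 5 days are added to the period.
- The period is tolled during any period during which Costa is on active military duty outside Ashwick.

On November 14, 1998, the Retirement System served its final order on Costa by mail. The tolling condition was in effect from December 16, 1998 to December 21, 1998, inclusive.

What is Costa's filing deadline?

February 25, 1999

3 months after November 14, 1998 is February 14, 1999.
Service was by mail, adding 5 days: February 14, 1999 + 5 days = February 19, 1999.
From December 16, 1998 through December 21, 1998 inclusive is 6 days; tolling adds 6 days: February 19, 1999 + 6 days = February 25, 1999.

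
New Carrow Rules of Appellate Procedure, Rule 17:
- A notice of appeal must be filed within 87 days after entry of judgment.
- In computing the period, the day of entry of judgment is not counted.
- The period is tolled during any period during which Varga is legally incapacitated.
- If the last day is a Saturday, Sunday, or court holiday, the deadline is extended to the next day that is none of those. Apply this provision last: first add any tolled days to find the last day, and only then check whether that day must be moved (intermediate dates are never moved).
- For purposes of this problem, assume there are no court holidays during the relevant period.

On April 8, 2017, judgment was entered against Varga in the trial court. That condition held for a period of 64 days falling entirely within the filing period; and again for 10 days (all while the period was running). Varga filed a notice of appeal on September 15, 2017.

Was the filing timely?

87 days after April 8, 2017 is July 4, 2017.
Tolling adds 64 days: July 4, 2017 + 64 days = September 6, 2017.
Tolling adds 10 days: September 6, 2017 + 10 days = September 16, 2017.
September 16, 2017 is Saturday; September 17, 2017 is Sunday. The next qualifying day is September 18, 2017.
The deadline is September 18, 2017; the filing on September 15, 2017 is on or before that date.

Yes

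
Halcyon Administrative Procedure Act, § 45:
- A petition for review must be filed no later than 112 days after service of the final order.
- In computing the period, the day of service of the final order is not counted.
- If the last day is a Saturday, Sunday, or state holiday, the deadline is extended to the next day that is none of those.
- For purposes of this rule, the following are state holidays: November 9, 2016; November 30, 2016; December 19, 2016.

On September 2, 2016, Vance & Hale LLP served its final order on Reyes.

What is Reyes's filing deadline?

112 days after September 2, 2016 is December 23, 2016.
December 23, 2016 is a Friday and not a state holiday, so no extension applies.

December 23, 2016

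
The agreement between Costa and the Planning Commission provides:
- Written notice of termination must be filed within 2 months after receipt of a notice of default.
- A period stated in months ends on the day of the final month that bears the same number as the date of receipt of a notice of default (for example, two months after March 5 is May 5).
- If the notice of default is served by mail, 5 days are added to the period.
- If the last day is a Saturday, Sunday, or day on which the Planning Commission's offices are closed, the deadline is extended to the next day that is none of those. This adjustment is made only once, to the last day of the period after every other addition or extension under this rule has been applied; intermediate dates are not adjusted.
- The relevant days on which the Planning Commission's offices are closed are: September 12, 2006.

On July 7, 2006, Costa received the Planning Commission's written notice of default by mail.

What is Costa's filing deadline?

2 months after July 7, 2006 is September 7, 2006.
Service was by mail, adding 5 days: September 7, 2006 + 5 days = September 12, 2006.
September 12, 2006 is a listed holiday. The next qualifying day is September 13, 2006.

September 13, 2006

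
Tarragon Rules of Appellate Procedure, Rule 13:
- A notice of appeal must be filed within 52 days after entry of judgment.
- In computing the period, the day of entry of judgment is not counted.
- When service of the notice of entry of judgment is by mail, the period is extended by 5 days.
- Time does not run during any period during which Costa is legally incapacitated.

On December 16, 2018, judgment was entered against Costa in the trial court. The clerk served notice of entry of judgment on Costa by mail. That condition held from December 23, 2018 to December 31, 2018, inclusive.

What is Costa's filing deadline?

52 days after December 16, 2018 is February 6, 2019.
Service was by mail, adding 5 days: February 6, 2019 + 5 days = February 11, 2019.
From December 23, 2018 through December 31, 2018 inclusive is 9 days; tolling adds 9 days: February 11, 2019 + 9 days = February 20, 2019.

February 20, 2019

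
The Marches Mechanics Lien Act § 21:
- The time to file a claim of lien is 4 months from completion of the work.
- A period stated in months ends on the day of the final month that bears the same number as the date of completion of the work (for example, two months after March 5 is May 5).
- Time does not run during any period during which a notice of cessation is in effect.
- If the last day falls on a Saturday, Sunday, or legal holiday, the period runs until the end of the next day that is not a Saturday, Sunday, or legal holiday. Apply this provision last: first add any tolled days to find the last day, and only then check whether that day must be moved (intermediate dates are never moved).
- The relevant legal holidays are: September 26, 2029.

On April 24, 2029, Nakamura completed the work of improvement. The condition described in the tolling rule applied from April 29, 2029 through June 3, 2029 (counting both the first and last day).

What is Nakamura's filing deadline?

October 1, 2029

4 months after April 24, 2029 is August 24, 2029.
From April 29, 2029 through June 3, 2029 inclusive is 36 days; tolling adds 36 days: August 24, 2029 + 36 days = September 29, 2029.
September 29, 2029 is Saturday; September 30, 2029 is Sunday. The next qualifying day is October 1, 2029.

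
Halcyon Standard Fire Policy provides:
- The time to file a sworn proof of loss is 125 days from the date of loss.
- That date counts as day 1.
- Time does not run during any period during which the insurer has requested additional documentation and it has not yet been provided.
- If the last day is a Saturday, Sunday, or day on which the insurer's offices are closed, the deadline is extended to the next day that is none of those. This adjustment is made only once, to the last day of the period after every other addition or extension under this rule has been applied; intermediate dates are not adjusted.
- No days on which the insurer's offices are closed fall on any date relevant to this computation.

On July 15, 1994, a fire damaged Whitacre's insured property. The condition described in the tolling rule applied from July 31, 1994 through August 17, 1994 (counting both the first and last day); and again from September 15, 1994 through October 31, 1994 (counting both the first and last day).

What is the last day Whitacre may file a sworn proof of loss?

Counting July 15, 1994 as day 1, day 125 is November 16, 1994.
From July 31, 1994 through August 17, 1994 inclusive is 18 days; tolling adds 18 days: November 16, 1994 + 18 days = December 4, 1994.
From September 15, 1994 through October 31, 1994 inclusive is 47 days; tolling adds 47 days: December 4, 1994 + 47 days = January 20, 1995.
January 20, 1995 is a Friday and not a day on which the insurer's offices are closed, so no extension applies.

January 20, 1995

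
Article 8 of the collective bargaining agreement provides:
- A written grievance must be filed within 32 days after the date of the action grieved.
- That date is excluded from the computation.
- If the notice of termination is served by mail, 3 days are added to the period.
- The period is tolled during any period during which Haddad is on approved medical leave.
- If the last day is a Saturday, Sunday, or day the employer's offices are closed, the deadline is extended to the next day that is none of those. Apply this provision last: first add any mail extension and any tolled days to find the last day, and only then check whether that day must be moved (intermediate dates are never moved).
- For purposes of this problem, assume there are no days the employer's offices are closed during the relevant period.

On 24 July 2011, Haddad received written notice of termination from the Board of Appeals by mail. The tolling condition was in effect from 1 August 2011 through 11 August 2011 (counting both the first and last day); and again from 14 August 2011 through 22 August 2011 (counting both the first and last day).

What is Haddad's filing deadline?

September 19, 2011

32 days after 24 July 2011 is August 25, 2011.
Service was by mail, adding 3 days: August 25, 2011 + 3 days = August 28, 2011.
From August 1, 2011 through August 11, 2011 inclusive is 11 days; tolling adds 11 days: August 28, 2011 + 11 days = September 8, 2011.
From August 14, 2011 through August 22, 2011 inclusive is 9 days; tolling adds 9 days: September 8, 2011 + 9 days = September 17, 2011.
September 17, 2011 is Saturday; September 18, 2011 is Sunday. The next qualifying day is September 19, 2011.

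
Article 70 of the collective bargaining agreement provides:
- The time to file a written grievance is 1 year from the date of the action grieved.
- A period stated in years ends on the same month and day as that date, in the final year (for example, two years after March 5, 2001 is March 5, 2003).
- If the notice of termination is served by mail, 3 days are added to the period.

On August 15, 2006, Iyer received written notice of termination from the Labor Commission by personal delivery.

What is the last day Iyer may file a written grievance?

1 year after August 15, 2006 is August 15, 2007.
Service was not by mail, so no mail extension applies.

August 15, 2007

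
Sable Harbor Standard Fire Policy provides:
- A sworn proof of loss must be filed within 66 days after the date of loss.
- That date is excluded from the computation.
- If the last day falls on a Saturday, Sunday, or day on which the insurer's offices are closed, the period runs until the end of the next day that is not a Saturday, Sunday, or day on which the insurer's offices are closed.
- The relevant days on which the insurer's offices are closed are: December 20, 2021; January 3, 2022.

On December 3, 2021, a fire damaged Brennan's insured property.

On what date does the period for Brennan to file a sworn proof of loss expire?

February 7, 2022

66 days after December 3, 2021 is February 7, 2022.
February 7, 2022 is a Monday and not a day on which the insurer's offices are closed, so no extension applies.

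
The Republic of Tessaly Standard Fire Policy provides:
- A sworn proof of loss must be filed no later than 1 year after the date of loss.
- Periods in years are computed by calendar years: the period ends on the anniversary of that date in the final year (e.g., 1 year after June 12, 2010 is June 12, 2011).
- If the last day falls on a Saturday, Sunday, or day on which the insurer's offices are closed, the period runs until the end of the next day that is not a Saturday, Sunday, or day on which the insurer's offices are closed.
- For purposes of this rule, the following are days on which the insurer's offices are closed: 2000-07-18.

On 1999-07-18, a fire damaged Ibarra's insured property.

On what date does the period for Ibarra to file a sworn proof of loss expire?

1 year after 1999-07-18 is July 18, 2000.
July 18, 2000 is a listed holiday. The next qualifying day is July 19, 2000.

July 19, 2000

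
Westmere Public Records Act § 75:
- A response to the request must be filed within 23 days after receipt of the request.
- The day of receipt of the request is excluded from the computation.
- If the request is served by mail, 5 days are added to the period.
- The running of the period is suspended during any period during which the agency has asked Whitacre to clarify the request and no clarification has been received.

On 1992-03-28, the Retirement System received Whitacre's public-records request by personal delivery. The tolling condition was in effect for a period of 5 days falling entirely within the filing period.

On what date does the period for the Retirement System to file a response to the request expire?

23 days after 1992-03-28 is April 20, 1992.
Service was not by mail, so no mail extension applies.
Tolling adds 5 days: April 20, 1992 + 5 days = April 25, 1992.

April 25, 1992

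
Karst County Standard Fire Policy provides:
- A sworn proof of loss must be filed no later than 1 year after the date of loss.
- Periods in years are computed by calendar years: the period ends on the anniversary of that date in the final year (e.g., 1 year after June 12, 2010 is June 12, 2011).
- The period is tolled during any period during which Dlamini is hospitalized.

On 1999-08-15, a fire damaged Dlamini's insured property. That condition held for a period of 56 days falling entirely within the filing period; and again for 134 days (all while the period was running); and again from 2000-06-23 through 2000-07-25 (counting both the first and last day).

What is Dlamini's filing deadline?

March 26, 2001

1 year after 1999-08-15 is August 15, 2000.
Tolling adds 56 days: August 15, 2000 + 56 days = October 10, 2000.
Tolling adds 134 days: October 10, 2000 + 134 days = February 21, 2001.
From June 23, 2000 through July 25, 2000 inclusive is 33 days; tolling adds 33 days: February 21, 2001 + 33 days = March 26, 2001.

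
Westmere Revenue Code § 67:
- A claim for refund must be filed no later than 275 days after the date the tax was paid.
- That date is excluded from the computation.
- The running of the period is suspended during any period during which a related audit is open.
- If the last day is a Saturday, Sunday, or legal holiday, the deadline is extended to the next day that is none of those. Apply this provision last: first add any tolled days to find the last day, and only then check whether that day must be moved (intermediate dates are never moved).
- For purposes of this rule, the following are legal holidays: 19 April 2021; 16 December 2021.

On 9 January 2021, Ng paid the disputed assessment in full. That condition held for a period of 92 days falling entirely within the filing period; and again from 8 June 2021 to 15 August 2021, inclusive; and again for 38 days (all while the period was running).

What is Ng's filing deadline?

April 28, 2022

275 days after 9 January 2021 is October 11, 2021.
Tolling adds 92 days: October 11, 2021 + 92 days = January 11, 2022.
From June 8, 2021 through August 15, 2021 inclusive is 69 days; tolling adds 69 days: January 11, 2022 + 69 days = March 21, 2022.
Tolling adds 38 days: March 21, 2022 + 38 days = April 28, 2022.
April 28, 2022 is a Thursday and not a legal holiday, so no extension applies.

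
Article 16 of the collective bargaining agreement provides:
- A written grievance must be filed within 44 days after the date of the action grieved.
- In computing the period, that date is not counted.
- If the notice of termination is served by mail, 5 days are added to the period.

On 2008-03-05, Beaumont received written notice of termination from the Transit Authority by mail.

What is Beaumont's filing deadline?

April 23, 2008

44 days after 2008-03-05 is April 18, 2008.
Service was by mail, adding 5 days: April 18, 2008 + 5 days = April 23, 2008.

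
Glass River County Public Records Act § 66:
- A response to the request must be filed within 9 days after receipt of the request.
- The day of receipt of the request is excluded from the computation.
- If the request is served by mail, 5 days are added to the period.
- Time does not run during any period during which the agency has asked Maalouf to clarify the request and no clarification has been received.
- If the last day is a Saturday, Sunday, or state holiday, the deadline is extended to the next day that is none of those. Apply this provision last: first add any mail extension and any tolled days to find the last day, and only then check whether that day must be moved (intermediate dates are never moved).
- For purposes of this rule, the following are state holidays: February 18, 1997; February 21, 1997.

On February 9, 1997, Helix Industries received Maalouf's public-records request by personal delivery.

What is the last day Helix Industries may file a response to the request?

9 days after February 9, 1997 is February 18, 1997.
Service was not by mail, so no mail extension applies.
February 18, 1997 is a listed holiday. The next qualifying day is February 19, 1997.

February 19, 1997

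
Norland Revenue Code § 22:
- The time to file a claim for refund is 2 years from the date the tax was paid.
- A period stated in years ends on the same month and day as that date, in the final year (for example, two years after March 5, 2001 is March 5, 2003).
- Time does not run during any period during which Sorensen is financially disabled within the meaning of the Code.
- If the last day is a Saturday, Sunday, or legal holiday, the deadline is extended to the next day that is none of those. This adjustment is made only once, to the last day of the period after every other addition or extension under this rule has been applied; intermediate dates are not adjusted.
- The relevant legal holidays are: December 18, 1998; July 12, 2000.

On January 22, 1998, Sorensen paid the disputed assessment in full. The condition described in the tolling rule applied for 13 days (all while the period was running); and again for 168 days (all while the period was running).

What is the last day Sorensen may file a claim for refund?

July 21, 2000

2 years after January 22, 1998 is January 22, 2000.
Tolling adds 13 days: January 22, 2000 + 13 days = February 4, 2000.
Tolling adds 168 days: February 4, 2000 + 168 days = July 21, 2000.
July 21, 2000 is a Friday and not a legal holiday, so no extension applies.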